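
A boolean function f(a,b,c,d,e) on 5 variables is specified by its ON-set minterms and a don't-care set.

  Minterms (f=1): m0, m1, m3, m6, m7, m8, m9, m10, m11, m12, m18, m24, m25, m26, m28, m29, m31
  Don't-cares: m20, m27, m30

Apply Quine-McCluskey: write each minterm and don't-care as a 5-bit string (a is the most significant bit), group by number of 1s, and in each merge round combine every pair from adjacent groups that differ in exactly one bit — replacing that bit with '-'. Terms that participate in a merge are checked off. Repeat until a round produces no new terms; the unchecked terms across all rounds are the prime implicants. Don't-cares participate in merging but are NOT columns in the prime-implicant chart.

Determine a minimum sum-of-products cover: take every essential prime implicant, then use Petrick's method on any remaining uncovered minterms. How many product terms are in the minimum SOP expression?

[col 0] 00000*, 00001*, 00011*, 00110*, 00111*, 01000*, 01001*, 01010*, 01011*, 01100*, 10010*, 10100*, 11000*, 11001*, 11010*, 11011*, 11100*, 11101*, 11110*, 11111*
[col 1] -1000*, -1001*, -1010*, -1011*, -1100*, 0-000*, 0-001*, 0-011*, 00-11, 000-1*, 0000-*, 0011-, 01-00*, 010-0*, 010-1*, 0100-*, 0101-*, 1-010, 1-100, 11-00*, 11-01*, 11-10*, 11-11*, 110-0*, 110-1*, 1100-*, 1101-*, 111-0*, 111-1*, 1110-*, 1111-*
[col 2] -1-00, -10-0*, -10-1*, -100-*, -101-*, 0-0-1, 0-00-, 010--*, 11--0*, 11--1*, 11-0-*, 11-1-*, 110--*, 111--*
[col 3] -10--, 11---
Prime implicants: -1-00, -10--, 0-0-1, 0-00-, 00-11, 0011-, 1-010, 1-100, 11---
PI chart (minterm → PIs covering it):
  0 | 0-00-  (sole → essential)
  1 | 0-0-1,0-00-
  3 | 0-0-1,00-11
  6 | 0011-  (sole → essential)
  7 | 00-11,0011-
  8 | -1-00,-10--,0-00-
  9 | -10--,0-0-1,0-00-
  10 | -10--  (sole → essential)
  11 | -10--,0-0-1
  12 | -1-00  (sole → essential)
  18 | 1-010  (sole → essential)
  24 | -1-00,-10--,11---
  25 | -10--,11---
  26 | -10--,1-010,11---
  28 | -1-00,1-100,11---
  29 | 11---  (sole → essential)
  31 | 11---  (sole → essential)
Essential prime implicants: -1-00, -10--, 0-00-, 0011-, 1-010, 11---
Petrick residual → 0-0-1
Minimum SOP uses 7 PIs: bd'e' + bc' + a'c'e + a'c'd' + a'b'cd + ac'de' + ab

7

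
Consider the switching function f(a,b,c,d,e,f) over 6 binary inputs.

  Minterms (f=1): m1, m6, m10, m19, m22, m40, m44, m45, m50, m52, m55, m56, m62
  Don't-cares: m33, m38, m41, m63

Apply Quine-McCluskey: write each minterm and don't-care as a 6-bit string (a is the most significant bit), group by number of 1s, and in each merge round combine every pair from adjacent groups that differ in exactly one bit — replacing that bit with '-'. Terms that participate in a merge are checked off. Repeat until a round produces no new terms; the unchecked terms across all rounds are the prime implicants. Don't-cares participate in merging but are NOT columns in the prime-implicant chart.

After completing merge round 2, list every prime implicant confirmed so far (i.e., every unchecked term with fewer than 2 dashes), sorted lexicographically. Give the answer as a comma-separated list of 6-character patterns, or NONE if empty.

-00001, -00110, 0-0110, 001010, 010011, 1-1000, 10-001, 11-111, 110010, 110100, 11111-

size-2^0 implicants → 000001(✓)  000110(✓)  001010  010011  010110(✓)  100001(✓)  100110(✓)  101000(✓)  101001(✓)  101100(✓)  101101(✓)  110010  110100  110111(✓)  111000(✓)  111110(✓)  111111(✓)
size-2^1 implicants → -00001  -00110  0-0110  1-1000  10-001  101-00(✓)  101-01(✓)  10100-(✓)  10110-(✓)  11-111  11111-
size-2^2 implicants → 101-0-
Unchecked terms (primes): -00001, -00110, 0-0110, 001010, 010011, 1-1000, 10-001, 101-0-, 11-111, 110010, 110100, 11111-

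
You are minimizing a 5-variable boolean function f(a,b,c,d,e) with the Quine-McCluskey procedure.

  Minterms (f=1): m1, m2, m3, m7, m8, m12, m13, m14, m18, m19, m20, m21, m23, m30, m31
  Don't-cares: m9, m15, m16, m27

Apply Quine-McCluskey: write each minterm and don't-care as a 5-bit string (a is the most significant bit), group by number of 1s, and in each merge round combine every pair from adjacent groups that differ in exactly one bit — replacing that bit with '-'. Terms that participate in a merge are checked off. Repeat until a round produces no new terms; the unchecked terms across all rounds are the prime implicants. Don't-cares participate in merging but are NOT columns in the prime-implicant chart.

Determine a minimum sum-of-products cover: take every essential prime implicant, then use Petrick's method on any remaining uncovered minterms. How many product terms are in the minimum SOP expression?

size-2^0 implicants → 00001(✓)  00010(✓)  00011(✓)  00111(✓)  01000(✓)  01001(✓)  01100(✓)  01101(✓)  01110(✓)  01111(✓)  10000(✓)  10010(✓)  10011(✓)  10100(✓)  10101(✓)  10111(✓)  11011(✓)  11110(✓)  11111(✓)
size-2^1 implicants → -0010(✓)  -0011(✓)  -0111(✓)  -1110(✓)  -1111(✓)  0-001  0-111(✓)  00-11(✓)  000-1  0001-(✓)  01-00(✓)  01-01(✓)  0100-(✓)  011-0(✓)  011-1(✓)  0110-(✓)  0111-(✓)  1-011(✓)  1-111(✓)  10-00  10-11(✓)  100-0  1001-(✓)  101-1  1010-  11-11(✓)  1111-(✓)
size-2^2 implicants → --111  -0-11  -001-  -111-  01-0-  011--  1--11
Unchecked terms (primes): --111, -0-11, -001-, -111-, 0-001, 000-1, 01-0-, 011--, 1--11, 10-00, 100-0, 101-1, 1010-
Minterm coverage:
  m1 ⊆ 0-001,000-1
  m2 ⊆ -001- [E]
  m3 ⊆ -0-11,-001-,000-1
  m7 ⊆ --111,-0-11
  m8 ⊆ 01-0- [E]
  m12 ⊆ 01-0-,011--
  m13 ⊆ 01-0-,011--
  m14 ⊆ -111-,011--
  m18 ⊆ -001-,100-0
  m19 ⊆ -0-11,-001-,1--11
  m20 ⊆ 10-00,1010-
  m21 ⊆ 101-1,1010-
  m23 ⊆ --111,-0-11,1--11,101-1
  m30 ⊆ -111- [E]
  m31 ⊆ --111,-111-,1--11
E = {-001-, -111-, 01-0-}
Petrick residual → --111, 0-001, 1010-
Cover = cde + b'c'd + bcd + a'c'd'e + a'bd' + ab'cd'  |cover|=6

6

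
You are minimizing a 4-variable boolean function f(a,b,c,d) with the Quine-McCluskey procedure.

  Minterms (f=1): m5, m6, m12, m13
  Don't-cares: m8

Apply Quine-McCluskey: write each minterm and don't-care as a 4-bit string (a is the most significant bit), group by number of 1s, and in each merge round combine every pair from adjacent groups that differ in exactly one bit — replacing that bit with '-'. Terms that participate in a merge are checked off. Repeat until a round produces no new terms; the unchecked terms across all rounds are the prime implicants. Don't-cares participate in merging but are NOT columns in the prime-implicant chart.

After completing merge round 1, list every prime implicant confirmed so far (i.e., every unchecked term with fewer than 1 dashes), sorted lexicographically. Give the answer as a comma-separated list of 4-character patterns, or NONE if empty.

[col 0] 0101*, 0110, 1000*, 1100*, 1101*
[col 1] -101, 1-00, 110-
Prime implicants: -101, 0110, 1-00, 110-

0110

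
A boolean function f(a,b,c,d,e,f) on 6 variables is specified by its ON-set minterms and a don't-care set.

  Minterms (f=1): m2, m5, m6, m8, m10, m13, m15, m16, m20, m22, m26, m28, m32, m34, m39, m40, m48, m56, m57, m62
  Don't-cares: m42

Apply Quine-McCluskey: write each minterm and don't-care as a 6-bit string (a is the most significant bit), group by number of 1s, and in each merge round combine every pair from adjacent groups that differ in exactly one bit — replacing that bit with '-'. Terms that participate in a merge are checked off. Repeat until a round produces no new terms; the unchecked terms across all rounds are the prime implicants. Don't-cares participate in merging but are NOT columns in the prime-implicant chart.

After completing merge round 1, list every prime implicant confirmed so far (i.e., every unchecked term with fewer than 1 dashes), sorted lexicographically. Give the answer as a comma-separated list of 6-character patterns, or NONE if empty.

100111, 111110

size-2^0 implicants → 000010(✓)  000101(✓)  000110(✓)  001000(✓)  001010(✓)  001101(✓)  001111(✓)  010000(✓)  010100(✓)  010110(✓)  011010(✓)  011100(✓)  100000(✓)  100010(✓)  100111  101000(✓)  101010(✓)  110000(✓)  111000(✓)  111001(✓)  111110
size-2^1 implicants → -00010(✓)  -01000(✓)  -01010(✓)  -10000  0-0110  0-1010  00-010(✓)  00-101  000-10  0010-0(✓)  0011-1  01-100  010-00  0101-0  1-0000(✓)  1-1000(✓)  10-000(✓)  10-010(✓)  1000-0(✓)  1010-0(✓)  11-000(✓)  11100-
size-2^2 implicants → -0-010  -010-0  1--000  10-0-0
Unchecked terms (primes): -0-010, -010-0, -10000, 0-0110, 0-1010, 00-101, 000-10, 0011-1, 01-100, 010-00, 0101-0, 1--000, 10-0-0, 100111, 11100-, 111110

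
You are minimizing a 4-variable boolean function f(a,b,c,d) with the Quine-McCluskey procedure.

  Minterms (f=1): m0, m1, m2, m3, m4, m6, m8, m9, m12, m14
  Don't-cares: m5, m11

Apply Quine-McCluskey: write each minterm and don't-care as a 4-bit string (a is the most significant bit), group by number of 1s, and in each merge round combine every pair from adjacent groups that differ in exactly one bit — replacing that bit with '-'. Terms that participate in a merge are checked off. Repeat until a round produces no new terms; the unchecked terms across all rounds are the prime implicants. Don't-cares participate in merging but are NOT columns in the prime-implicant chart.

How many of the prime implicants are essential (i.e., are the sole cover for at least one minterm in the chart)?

1

size-2^0 implicants → 0000(✓)  0001(✓)  0010(✓)  0011(✓)  0100(✓)  0101(✓)  0110(✓)  1000(✓)  1001(✓)  1011(✓)  1100(✓)  1110(✓)
size-2^1 implicants → -000(✓)  -001(✓)  -011(✓)  -100(✓)  -110(✓)  0-00(✓)  0-01(✓)  0-10(✓)  00-0(✓)  00-1(✓)  000-(✓)  001-(✓)  01-0(✓)  010-(✓)  1-00(✓)  10-1(✓)  100-(✓)  11-0(✓)
size-2^2 implicants → --00  -0-1  -00-  -1-0  0--0  0-0-  00--
Unchecked terms (primes): --00, -0-1, -00-, -1-0, 0--0, 0-0-, 00--
Minterm coverage:
  m0 ⊆ --00,-00-,0--0,0-0-,00--
  m1 ⊆ -0-1,-00-,0-0-,00--
  m2 ⊆ 0--0,00--
  m3 ⊆ -0-1,00--
  m4 ⊆ --00,-1-0,0--0,0-0-
  m6 ⊆ -1-0,0--0
  m8 ⊆ --00,-00-
  m9 ⊆ -0-1,-00-
  m12 ⊆ --00,-1-0
  m14 ⊆ -1-0 [E]
E = {-1-0}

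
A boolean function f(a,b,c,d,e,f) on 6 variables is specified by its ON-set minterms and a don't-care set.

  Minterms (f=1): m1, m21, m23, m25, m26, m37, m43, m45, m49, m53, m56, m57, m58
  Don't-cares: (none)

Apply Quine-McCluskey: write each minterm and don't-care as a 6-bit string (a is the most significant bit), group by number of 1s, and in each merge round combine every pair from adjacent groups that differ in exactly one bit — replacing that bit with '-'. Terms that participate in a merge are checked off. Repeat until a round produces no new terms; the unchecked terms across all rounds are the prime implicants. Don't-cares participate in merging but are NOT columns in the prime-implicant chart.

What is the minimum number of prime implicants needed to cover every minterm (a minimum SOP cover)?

8

[col 0] 000001, 010101*, 010111*, 011001*, 011010*, 100101*, 101011, 101101*, 110001*, 110101*, 111000*, 111001*, 111010*
[col 1] -10101, -11001, -11010, 0101-1, 1-0101, 10-101, 11-001, 110-01, 1110-0, 11100-
Prime implicants: -10101, -11001, -11010, 000001, 0101-1, 1-0101, 10-101, 101011, 11-001, 110-01, 1110-0, 11100-
PI chart (minterm → PIs covering it):
  1 | 000001  (sole → essential)
  21 | -10101,0101-1
  23 | 0101-1  (sole → essential)
  25 | -11001  (sole → essential)
  26 | -11010  (sole → essential)
  37 | 1-0101,10-101
  43 | 101011  (sole → essential)
  45 | 10-101  (sole → essential)
  49 | 11-001,110-01
  53 | -10101,1-0101,110-01
  56 | 1110-0,11100-
  57 | -11001,11-001,11100-
  58 | -11010,1110-0
Essential prime implicants: -11001, -11010, 000001, 0101-1, 10-101, 101011
Petrick residual → 110-01, 1110-0
Minimum SOP uses 8 PIs: bcd'e'f + bcd'ef' + a'b'c'd'e'f + a'bc'df + ab'de'f + ab'cd'ef + abc'e'f + abcd'f'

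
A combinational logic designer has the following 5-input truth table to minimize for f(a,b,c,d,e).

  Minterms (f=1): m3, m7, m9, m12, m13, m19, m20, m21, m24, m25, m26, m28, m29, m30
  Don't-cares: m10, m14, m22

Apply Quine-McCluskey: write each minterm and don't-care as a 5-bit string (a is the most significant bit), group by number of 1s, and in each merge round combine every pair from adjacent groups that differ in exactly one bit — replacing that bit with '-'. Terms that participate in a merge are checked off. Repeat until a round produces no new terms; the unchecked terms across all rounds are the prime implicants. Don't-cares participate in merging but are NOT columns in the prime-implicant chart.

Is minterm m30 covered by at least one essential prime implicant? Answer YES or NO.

Round 0: 00011✓ 00111✓ 01001✓ 01010✓ 01100✓ 01101✓ 01110✓ 10011✓ 10100✓ 10101✓ 10110✓ 11000✓ 11001✓ 11010✓ 11100✓ 11101✓ 11110✓
Round 1: -0011 -1001✓ -1010✓ -1100✓ -1101✓ -1110✓ 00-11 01-01✓ 01-10✓ 011-0✓ 0110-✓ 1-100✓ 1-101✓ 1-110✓ 101-0✓ 1010-✓ 11-00✓ 11-01✓ 11-10✓ 110-0✓ 1100-✓ 111-0✓ 1110-✓
Round 2: -1-01 -1-10 -11-0 -110- 1-1-0 1-10- 11--0 11-0-
PIs = {-0011, -1-01, -1-10, -11-0, -110-, 00-11, 1-1-0, 1-10-, 11--0, 11-0-}
Coverage chart:
  m3: -0011,00-11
  m7: 00-11 ←essential
  m9: -1-01 ←essential
  m12: -11-0,-110-
  m13: -1-01,-110-
  m19: -0011 ←essential
  m20: 1-1-0,1-10-
  m21: 1-10- ←essential
  m24: 11--0,11-0-
  m25: -1-01,11-0-
  m26: -1-10,11--0
  m28: -11-0,-110-,1-1-0,1-10-,11--0,11-0-
  m29: -1-01,-110-,1-10-,11-0-
  m30: -1-10,-11-0,1-1-0,11--0
Essential: -0011, -1-01, 00-11, 1-10-

NO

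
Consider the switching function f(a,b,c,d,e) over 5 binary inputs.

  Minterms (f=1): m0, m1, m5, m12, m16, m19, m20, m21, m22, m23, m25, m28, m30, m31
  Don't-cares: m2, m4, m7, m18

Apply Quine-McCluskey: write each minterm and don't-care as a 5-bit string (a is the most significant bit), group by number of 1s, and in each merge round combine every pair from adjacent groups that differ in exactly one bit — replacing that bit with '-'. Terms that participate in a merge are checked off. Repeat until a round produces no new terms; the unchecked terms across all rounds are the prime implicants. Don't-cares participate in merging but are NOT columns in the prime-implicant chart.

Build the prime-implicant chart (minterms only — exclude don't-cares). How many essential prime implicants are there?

5

[col 0] 00000*, 00001*, 00010*, 00100*, 00101*, 00111*, 01100*, 10000*, 10010*, 10011*, 10100*, 10101*, 10110*, 10111*, 11001, 11100*, 11110*, 11111*
[col 1] -0000*, -0010*, -0100*, -0101*, -0111*, -1100*, 0-100*, 00-00*, 00-01*, 000-0*, 0000-*, 001-1*, 0010-*, 1-100*, 1-110*, 1-111*, 10-00*, 10-10*, 10-11*, 100-0*, 1001-*, 101-0*, 101-1*, 1010-*, 1011-*, 111-0*, 1111-*
[col 2] --100, -0-00, -00-0, -01-1, -010-, 00-0-, 1-1-0, 1-11-, 10--0, 10-1-, 101--
Prime implicants: --100, -0-00, -00-0, -01-1, -010-, 00-0-, 1-1-0, 1-11-, 10--0, 10-1-, 101--, 11001
PI chart (minterm → PIs covering it):
  0 | -0-00,-00-0,00-0-
  1 | 00-0-  (sole → essential)
  5 | -01-1,-010-,00-0-
  12 | --100  (sole → essential)
  16 | -0-00,-00-0,10--0
  19 | 10-1-  (sole → essential)
  20 | --100,-0-00,-010-,1-1-0,10--0,101--
  21 | -01-1,-010-,101--
  22 | 1-1-0,1-11-,10--0,10-1-,101--
  23 | -01-1,1-11-,10-1-,101--
  25 | 11001  (sole → essential)
  28 | --100,1-1-0
  30 | 1-1-0,1-11-
  31 | 1-11-  (sole → essential)
Essential prime implicants: --100, 00-0-, 1-11-, 10-1-, 11001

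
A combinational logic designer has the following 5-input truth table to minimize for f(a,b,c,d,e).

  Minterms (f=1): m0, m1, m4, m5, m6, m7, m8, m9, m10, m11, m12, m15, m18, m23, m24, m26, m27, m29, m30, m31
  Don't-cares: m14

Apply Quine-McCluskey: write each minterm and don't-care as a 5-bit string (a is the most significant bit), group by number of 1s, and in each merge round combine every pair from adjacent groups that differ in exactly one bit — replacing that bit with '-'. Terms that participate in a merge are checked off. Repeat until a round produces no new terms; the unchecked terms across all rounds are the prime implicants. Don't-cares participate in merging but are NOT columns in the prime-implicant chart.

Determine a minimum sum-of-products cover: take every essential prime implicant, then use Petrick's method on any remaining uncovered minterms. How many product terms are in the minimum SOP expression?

8

Round 0: 00000✓ 00001✓ 00100✓ 00101✓ 00110✓ 00111✓ 01000✓ 01001✓ 01010✓ 01011✓ 01100✓ 01110✓ 01111✓ 10010✓ 10111✓ 11000✓ 11010✓ 11011✓ 11101✓ 11110✓ 11111✓
Round 1: -0111✓ -1000✓ -1010✓ -1011✓ -1110✓ -1111✓ 0-000✓ 0-001✓ 0-100✓ 0-110✓ 0-111✓ 00-00✓ 00-01✓ 0000-✓ 001-0✓ 001-1✓ 0010-✓ 0011-✓ 01-00✓ 01-10✓ 01-11✓ 010-0✓ 010-1✓ 0100-✓ 0101-✓ 011-0✓ 0111-✓ 1-010 1-111✓ 11-10✓ 11-11✓ 110-0✓ 1101-✓ 111-1 1111-✓
Round 2: --111 -1-10✓ -1-11✓ -10-0 -101-✓ -111-✓ 0--00 0-00- 0-1-0 0-11- 00-0- 001-- 01--0 01-1-✓ 010-- 11-1-✓
Round 3: -1-1-
PIs = {--111, -1-1-, -10-0, 0--00, 0-00-, 0-1-0, 0-11-, 00-0-, 001--, 01--0, 010--, 1-010, 111-1}
Coverage chart:
  m0: 0--00,0-00-,00-0-
  m1: 0-00-,00-0-
  m4: 0--00,0-1-0,00-0-,001--
  m5: 00-0-,001--
  m6: 0-1-0,0-11-,001--
  m7: --111,0-11-,001--
  m8: -10-0,0--00,0-00-,01--0,010--
  m9: 0-00-,010--
  m10: -1-1-,-10-0,01--0,010--
  m11: -1-1-,010--
  m12: 0--00,0-1-0,01--0
  m15: --111,-1-1-,0-11-
  m18: 1-010 ←essential
  m23: --111 ←essential
  m24: -10-0 ←essential
  m26: -1-1-,-10-0,1-010
  m27: -1-1- ←essential
  m29: 111-1 ←essential
  m30: -1-1- ←essential
  m31: --111,-1-1-,111-1
Essential: --111, -1-1-, -10-0, 1-010, 111-1
Petrick residual → 0--00, 0-00-, 001--
Min cover (8 terms): cde + bd + bc'e' + a'd'e' + a'c'd' + a'b'c + ac'de' + abce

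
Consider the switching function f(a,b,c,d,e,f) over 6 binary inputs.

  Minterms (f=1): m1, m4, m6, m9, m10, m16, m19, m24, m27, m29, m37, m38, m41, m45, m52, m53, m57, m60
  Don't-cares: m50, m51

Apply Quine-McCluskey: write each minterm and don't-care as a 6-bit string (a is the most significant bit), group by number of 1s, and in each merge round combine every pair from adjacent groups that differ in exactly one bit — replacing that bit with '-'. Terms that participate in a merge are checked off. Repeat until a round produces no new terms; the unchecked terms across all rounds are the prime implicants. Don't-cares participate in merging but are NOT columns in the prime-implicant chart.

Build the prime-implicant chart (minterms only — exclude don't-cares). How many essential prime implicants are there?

size-2^0 implicants → 000001(✓)  000100(✓)  000110(✓)  001001(✓)  001010  010000(✓)  010011(✓)  011000(✓)  011011(✓)  011101  100101(✓)  100110(✓)  101001(✓)  101101(✓)  110010(✓)  110011(✓)  110100(✓)  110101(✓)  111001(✓)  111100(✓)
size-2^1 implicants → -00110  -01001  -10011  00-001  0001-0  01-000  01-011  1-0101  1-1001  10-101  101-01  11-100  11001-  11010-
Unchecked terms (primes): -00110, -01001, -10011, 00-001, 0001-0, 001010, 01-000, 01-011, 011101, 1-0101, 1-1001, 10-101, 101-01, 11-100, 11001-, 11010-
Minterm coverage:
  m1 ⊆ 00-001 [E]
  m4 ⊆ 0001-0 [E]
  m6 ⊆ -00110,0001-0
  m9 ⊆ -01001,00-001
  m10 ⊆ 001010 [E]
  m16 ⊆ 01-000 [E]
  m19 ⊆ -10011,01-011
  m24 ⊆ 01-000 [E]
  m27 ⊆ 01-011 [E]
  m29 ⊆ 011101 [E]
  m37 ⊆ 1-0101,10-101
  m38 ⊆ -00110 [E]
  m41 ⊆ -01001,1-1001,101-01
  m45 ⊆ 10-101,101-01
  m52 ⊆ 11-100,11010-
  m53 ⊆ 1-0101,11010-
  m57 ⊆ 1-1001 [E]
  m60 ⊆ 11-100 [E]
E = {-00110, 00-001, 0001-0, 001010, 01-000, 01-011, 011101, 1-1001, 11-100}

9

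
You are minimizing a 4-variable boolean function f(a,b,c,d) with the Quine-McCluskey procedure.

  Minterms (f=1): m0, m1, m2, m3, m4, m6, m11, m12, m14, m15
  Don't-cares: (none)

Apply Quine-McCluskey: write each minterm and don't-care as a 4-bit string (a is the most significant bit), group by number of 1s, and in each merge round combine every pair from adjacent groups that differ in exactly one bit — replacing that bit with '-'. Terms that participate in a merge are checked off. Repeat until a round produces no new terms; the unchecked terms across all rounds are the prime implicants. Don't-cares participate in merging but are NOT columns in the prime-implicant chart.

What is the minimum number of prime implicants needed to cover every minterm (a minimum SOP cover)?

3

Round 0: 0000✓ 0001✓ 0010✓ 0011✓ 0100✓ 0110✓ 1011✓ 1100✓ 1110✓ 1111✓
Round 1: -011 -100✓ -110✓ 0-00✓ 0-10✓ 00-0✓ 00-1✓ 000-✓ 001-✓ 01-0✓ 1-11 11-0✓ 111-
Round 2: -1-0 0--0 00--
PIs = {-011, -1-0, 0--0, 00--, 1-11, 111-}
Coverage chart:
  m0: 0--0,00--
  m1: 00-- ←essential
  m2: 0--0,00--
  m3: -011,00--
  m4: -1-0,0--0
  m6: -1-0,0--0
  m11: -011,1-11
  m12: -1-0 ←essential
  m14: -1-0,111-
  m15: 1-11,111-
Essential: -1-0, 00--
Petrick residual → 1-11
Min cover (3 terms): bd' + a'b' + acd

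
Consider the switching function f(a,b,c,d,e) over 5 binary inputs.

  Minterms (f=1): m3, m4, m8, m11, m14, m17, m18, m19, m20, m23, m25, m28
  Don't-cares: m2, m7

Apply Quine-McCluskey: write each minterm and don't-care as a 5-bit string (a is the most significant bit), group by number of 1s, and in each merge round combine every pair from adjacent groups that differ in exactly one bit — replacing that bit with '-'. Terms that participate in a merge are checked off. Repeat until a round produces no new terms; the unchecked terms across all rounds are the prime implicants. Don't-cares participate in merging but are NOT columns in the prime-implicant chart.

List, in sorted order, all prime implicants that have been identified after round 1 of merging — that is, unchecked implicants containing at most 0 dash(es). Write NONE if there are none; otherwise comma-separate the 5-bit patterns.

size-2^0 implicants → 00010(✓)  00011(✓)  00100(✓)  00111(✓)  01000  01011(✓)  01110  10001(✓)  10010(✓)  10011(✓)  10100(✓)  10111(✓)  11001(✓)  11100(✓)
size-2^1 implicants → -0010(✓)  -0011(✓)  -0100  -0111(✓)  0-011  00-11(✓)  0001-(✓)  1-001  1-100  10-11(✓)  100-1  1001-(✓)
size-2^2 implicants → -0-11  -001-
Unchecked terms (primes): -0-11, -001-, -0100, 0-011, 01000, 01110, 1-001, 1-100, 100-1

01000, 01110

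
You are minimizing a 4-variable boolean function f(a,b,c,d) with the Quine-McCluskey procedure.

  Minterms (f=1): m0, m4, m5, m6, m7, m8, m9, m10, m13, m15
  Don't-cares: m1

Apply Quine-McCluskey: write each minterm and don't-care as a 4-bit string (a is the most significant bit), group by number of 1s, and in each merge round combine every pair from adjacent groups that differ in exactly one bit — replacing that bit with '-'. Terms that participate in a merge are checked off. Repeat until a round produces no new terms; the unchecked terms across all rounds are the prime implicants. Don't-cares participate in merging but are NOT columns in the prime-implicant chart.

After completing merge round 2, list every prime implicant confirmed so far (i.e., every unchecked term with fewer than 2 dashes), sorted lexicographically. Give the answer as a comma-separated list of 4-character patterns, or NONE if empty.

10-0

size-2^0 implicants → 0000(✓)  0001(✓)  0100(✓)  0101(✓)  0110(✓)  0111(✓)  1000(✓)  1001(✓)  1010(✓)  1101(✓)  1111(✓)
size-2^1 implicants → -000(✓)  -001(✓)  -101(✓)  -111(✓)  0-00(✓)  0-01(✓)  000-(✓)  01-0(✓)  01-1(✓)  010-(✓)  011-(✓)  1-01(✓)  10-0  100-(✓)  11-1(✓)
size-2^2 implicants → --01  -00-  -1-1  0-0-  01--
Unchecked terms (primes): --01, -00-, -1-1, 0-0-, 01--, 10-0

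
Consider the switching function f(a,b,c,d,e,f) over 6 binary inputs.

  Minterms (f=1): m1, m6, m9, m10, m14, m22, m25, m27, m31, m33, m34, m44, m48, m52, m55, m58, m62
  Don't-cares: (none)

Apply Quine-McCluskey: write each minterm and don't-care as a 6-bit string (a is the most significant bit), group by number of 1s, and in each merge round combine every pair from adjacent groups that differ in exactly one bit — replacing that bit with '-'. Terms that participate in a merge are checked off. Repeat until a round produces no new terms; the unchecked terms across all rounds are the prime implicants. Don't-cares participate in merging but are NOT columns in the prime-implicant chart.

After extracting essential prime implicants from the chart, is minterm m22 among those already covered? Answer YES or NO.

size-2^0 implicants → 000001(✓)  000110(✓)  001001(✓)  001010(✓)  001110(✓)  010110(✓)  011001(✓)  011011(✓)  011111(✓)  100001(✓)  100010  101100  110000(✓)  110100(✓)  110111  111010(✓)  111110(✓)
size-2^1 implicants → -00001  0-0110  0-1001  00-001  00-110  001-10  011-11  0110-1  110-00  111-10
Unchecked terms (primes): -00001, 0-0110, 0-1001, 00-001, 00-110, 001-10, 011-11, 0110-1, 100010, 101100, 110-00, 110111, 111-10
Minterm coverage:
  m1 ⊆ -00001,00-001
  m6 ⊆ 0-0110,00-110
  m9 ⊆ 0-1001,00-001
  m10 ⊆ 001-10 [E]
  m14 ⊆ 00-110,001-10
  m22 ⊆ 0-0110 [E]
  m25 ⊆ 0-1001,0110-1
  m27 ⊆ 011-11,0110-1
  m31 ⊆ 011-11 [E]
  m33 ⊆ -00001 [E]
  m34 ⊆ 100010 [E]
  m44 ⊆ 101100 [E]
  m48 ⊆ 110-00 [E]
  m52 ⊆ 110-00 [E]
  m55 ⊆ 110111 [E]
  m58 ⊆ 111-10 [E]
  m62 ⊆ 111-10 [E]
E = {-00001, 0-0110, 001-10, 011-11, 100010, 101100, 110-00, 110111, 111-10}

YES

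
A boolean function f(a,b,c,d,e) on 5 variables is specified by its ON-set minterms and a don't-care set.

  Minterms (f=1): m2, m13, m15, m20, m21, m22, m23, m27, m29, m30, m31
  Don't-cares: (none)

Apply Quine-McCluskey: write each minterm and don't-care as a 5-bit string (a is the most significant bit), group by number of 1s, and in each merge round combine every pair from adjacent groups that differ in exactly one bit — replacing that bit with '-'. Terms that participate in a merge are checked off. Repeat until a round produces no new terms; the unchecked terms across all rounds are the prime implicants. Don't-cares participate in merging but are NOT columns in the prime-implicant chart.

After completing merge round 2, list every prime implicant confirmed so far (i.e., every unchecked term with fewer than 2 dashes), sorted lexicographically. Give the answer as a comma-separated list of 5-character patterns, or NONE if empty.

00010, 11-11

size-2^0 implicants → 00010  01101(✓)  01111(✓)  10100(✓)  10101(✓)  10110(✓)  10111(✓)  11011(✓)  11101(✓)  11110(✓)  11111(✓)
size-2^1 implicants → -1101(✓)  -1111(✓)  011-1(✓)  1-101(✓)  1-110(✓)  1-111(✓)  101-0(✓)  101-1(✓)  1010-(✓)  1011-(✓)  11-11  111-1(✓)  1111-(✓)
size-2^2 implicants → -11-1  1-1-1  1-11-  101--
Unchecked terms (primes): -11-1, 00010, 1-1-1, 1-11-, 101--, 11-11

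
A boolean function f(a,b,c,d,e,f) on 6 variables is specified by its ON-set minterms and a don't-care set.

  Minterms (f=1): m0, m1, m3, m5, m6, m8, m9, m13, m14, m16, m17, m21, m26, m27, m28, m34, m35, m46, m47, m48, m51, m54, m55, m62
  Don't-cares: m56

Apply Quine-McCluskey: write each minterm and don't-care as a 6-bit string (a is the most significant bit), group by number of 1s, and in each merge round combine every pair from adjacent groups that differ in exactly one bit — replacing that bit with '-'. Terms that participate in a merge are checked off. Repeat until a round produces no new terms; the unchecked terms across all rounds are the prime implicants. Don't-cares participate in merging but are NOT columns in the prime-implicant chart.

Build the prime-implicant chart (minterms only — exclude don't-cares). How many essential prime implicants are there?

8

size-2^0 implicants → 000000(✓)  000001(✓)  000011(✓)  000101(✓)  000110(✓)  001000(✓)  001001(✓)  001101(✓)  001110(✓)  010000(✓)  010001(✓)  010101(✓)  011010(✓)  011011(✓)  011100  100010(✓)  100011(✓)  101110(✓)  101111(✓)  110000(✓)  110011(✓)  110110(✓)  110111(✓)  111000(✓)  111110(✓)
size-2^1 implicants → -00011  -01110  -10000  0-0000(✓)  0-0001(✓)  0-0101(✓)  00-000(✓)  00-001(✓)  00-101(✓)  00-110  000-01(✓)  0000-1  00000-(✓)  001-01(✓)  00100-(✓)  010-01(✓)  01000-(✓)  01101-  1-0011  1-1110  10001-  10111-  11-000  11-110  110-11  11011-
size-2^2 implicants → 0-0-01  0-000-  00--01  00-00-
Unchecked terms (primes): -00011, -01110, -10000, 0-0-01, 0-000-, 00--01, 00-00-, 00-110, 0000-1, 01101-, 011100, 1-0011, 1-1110, 10001-, 10111-, 11-000, 11-110, 110-11, 11011-
Minterm coverage:
  m0 ⊆ 0-000-,00-00-
  m1 ⊆ 0-0-01,0-000-,00--01,00-00-,0000-1
  m3 ⊆ -00011,0000-1
  m5 ⊆ 0-0-01,00--01
  m6 ⊆ 00-110 [E]
  m8 ⊆ 00-00- [E]
  m9 ⊆ 00--01,00-00-
  m13 ⊆ 00--01 [E]
  m14 ⊆ -01110,00-110
  m16 ⊆ -10000,0-000-
  m17 ⊆ 0-0-01,0-000-
  m21 ⊆ 0-0-01 [E]
  m26 ⊆ 01101- [E]
  m27 ⊆ 01101- [E]
  m28 ⊆ 011100 [E]
  m34 ⊆ 10001- [E]
  m35 ⊆ -00011,1-0011,10001-
  m46 ⊆ -01110,1-1110,10111-
  m47 ⊆ 10111- [E]
  m48 ⊆ -10000,11-000
  m51 ⊆ 1-0011,110-11
  m54 ⊆ 11-110,11011-
  m55 ⊆ 110-11,11011-
  m62 ⊆ 1-1110,11-110
E = {0-0-01, 00--01, 00-00-, 00-110, 01101-, 011100, 10001-, 10111-}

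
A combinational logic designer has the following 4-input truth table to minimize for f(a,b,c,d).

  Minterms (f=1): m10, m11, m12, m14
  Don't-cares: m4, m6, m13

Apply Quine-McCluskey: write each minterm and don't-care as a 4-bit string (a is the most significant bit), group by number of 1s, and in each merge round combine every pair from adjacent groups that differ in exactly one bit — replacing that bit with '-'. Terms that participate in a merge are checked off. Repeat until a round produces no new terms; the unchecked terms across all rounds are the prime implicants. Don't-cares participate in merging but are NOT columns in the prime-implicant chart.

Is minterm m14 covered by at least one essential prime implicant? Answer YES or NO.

NO

size-2^0 implicants → 0100(✓)  0110(✓)  1010(✓)  1011(✓)  1100(✓)  1101(✓)  1110(✓)
size-2^1 implicants → -100(✓)  -110(✓)  01-0(✓)  1-10  101-  11-0(✓)  110-
size-2^2 implicants → -1-0
Unchecked terms (primes): -1-0, 1-10, 101-, 110-
Minterm coverage:
  m10 ⊆ 1-10,101-
  m11 ⊆ 101- [E]
  m12 ⊆ -1-0,110-
  m14 ⊆ -1-0,1-10
E = {101-}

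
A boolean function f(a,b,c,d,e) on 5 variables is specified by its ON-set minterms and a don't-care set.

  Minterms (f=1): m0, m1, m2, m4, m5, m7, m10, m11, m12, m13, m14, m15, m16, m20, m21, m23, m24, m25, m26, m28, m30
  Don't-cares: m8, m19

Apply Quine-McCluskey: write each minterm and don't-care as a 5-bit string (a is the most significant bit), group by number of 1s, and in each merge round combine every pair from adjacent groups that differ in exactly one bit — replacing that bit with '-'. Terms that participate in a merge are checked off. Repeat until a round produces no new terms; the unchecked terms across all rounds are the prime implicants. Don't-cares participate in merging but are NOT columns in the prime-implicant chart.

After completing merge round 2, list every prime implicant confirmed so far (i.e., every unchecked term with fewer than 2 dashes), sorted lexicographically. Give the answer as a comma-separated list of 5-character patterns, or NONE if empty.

[col 0] 00000*, 00001*, 00010*, 00100*, 00101*, 00111*, 01000*, 01010*, 01011*, 01100*, 01101*, 01110*, 01111*, 10000*, 10011*, 10100*, 10101*, 10111*, 11000*, 11001*, 11010*, 11100*, 11110*
[col 1] -0000*, -0100*, -0101*, -0111*, -1000*, -1010*, -1100*, -1110*, 0-000*, 0-010*, 0-100*, 0-101*, 0-111*, 00-00*, 00-01*, 000-0*, 0000-*, 001-1*, 0010-*, 01-00*, 01-10*, 01-11*, 010-0*, 0101-*, 011-0*, 011-1*, 0110-*, 0111-*, 1-000*, 1-100*, 10-00*, 10-11, 101-1*, 1010-*, 11-00*, 11-10*, 110-0*, 1100-, 111-0*
[col 2] --000*, --100*, -0-00*, -01-1, -010-, -1-00*, -1-10*, -10-0*, -11-0*, 0--00*, 0-0-0, 0-1-1, 0-10-, 00-0-, 01--0*, 01-1-, 011--, 1--00*, 11--0*
[col 3] ---00, -1--0
Prime implicants: ---00, -01-1, -010-, -1--0, 0-0-0, 0-1-1, 0-10-, 00-0-, 01-1-, 011--, 10-11, 1100-

10-11, 1100-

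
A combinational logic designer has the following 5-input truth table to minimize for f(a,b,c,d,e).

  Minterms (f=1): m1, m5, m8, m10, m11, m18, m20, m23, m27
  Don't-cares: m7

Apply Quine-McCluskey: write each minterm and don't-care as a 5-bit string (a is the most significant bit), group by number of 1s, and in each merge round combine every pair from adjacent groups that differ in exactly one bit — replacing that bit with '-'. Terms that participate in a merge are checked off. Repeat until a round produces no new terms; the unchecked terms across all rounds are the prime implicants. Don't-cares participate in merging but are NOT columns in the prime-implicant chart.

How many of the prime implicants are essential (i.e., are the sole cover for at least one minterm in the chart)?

6

[col 0] 00001*, 00101*, 00111*, 01000*, 01010*, 01011*, 10010, 10100, 10111*, 11011*
[col 1] -0111, -1011, 00-01, 001-1, 010-0, 0101-
Prime implicants: -0111, -1011, 00-01, 001-1, 010-0, 0101-, 10010, 10100
PI chart (minterm → PIs covering it):
  1 | 00-01  (sole → essential)
  5 | 00-01,001-1
  8 | 010-0  (sole → essential)
  10 | 010-0,0101-
  11 | -1011,0101-
  18 | 10010  (sole → essential)
  20 | 10100  (sole → essential)
  23 | -0111  (sole → essential)
  27 | -1011  (sole → essential)
Essential prime implicants: -0111, -1011, 00-01, 010-0, 10010, 10100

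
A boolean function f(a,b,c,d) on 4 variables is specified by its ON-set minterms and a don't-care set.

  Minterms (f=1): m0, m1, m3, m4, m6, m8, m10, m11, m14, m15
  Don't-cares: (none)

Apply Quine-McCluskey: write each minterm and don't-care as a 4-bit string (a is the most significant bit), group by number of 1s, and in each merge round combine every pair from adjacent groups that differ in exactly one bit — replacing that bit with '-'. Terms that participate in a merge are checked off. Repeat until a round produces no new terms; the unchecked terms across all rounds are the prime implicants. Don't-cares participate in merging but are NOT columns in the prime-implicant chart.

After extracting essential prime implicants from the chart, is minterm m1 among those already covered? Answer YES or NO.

NO

Round 0: 0000✓ 0001✓ 0011✓ 0100✓ 0110✓ 1000✓ 1010✓ 1011✓ 1110✓ 1111✓
Round 1: -000 -011 -110 0-00 00-1 000- 01-0 1-10✓ 1-11✓ 10-0 101-✓ 111-✓
Round 2: 1-1-
PIs = {-000, -011, -110, 0-00, 00-1, 000-, 01-0, 1-1-, 10-0}
Coverage chart:
  m0: -000,0-00,000-
  m1: 00-1,000-
  m3: -011,00-1
  m4: 0-00,01-0
  m6: -110,01-0
  m8: -000,10-0
  m10: 1-1-,10-0
  m11: -011,1-1-
  m14: -110,1-1-
  m15: 1-1- ←essential
Essential: 1-1-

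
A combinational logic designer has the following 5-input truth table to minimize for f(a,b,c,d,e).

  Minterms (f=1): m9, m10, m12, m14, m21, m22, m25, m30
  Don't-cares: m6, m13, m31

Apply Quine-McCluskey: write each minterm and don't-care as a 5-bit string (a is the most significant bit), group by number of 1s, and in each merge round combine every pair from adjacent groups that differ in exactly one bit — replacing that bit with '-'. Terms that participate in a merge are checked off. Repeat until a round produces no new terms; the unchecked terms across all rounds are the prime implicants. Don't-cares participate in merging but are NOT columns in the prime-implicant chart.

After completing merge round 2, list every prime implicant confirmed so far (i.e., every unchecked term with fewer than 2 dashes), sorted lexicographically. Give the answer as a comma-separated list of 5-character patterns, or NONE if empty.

-1001, 01-01, 01-10, 011-0, 0110-, 10101, 1111-

size-2^0 implicants → 00110(✓)  01001(✓)  01010(✓)  01100(✓)  01101(✓)  01110(✓)  10101  10110(✓)  11001(✓)  11110(✓)  11111(✓)
size-2^1 implicants → -0110(✓)  -1001  -1110(✓)  0-110(✓)  01-01  01-10  011-0  0110-  1-110(✓)  1111-
size-2^2 implicants → --110
Unchecked terms (primes): --110, -1001, 01-01, 01-10, 011-0, 0110-, 10101, 1111-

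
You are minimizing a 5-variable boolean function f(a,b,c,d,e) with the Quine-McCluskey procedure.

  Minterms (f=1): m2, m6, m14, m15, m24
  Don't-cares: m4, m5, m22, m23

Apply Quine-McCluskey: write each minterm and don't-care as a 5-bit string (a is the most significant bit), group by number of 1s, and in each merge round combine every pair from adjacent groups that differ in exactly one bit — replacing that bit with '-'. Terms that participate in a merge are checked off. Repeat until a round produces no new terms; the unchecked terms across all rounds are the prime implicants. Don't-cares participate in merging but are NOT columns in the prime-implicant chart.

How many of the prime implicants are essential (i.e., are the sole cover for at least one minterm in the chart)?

3

[col 0] 00010*, 00100*, 00101*, 00110*, 01110*, 01111*, 10110*, 10111*, 11000
[col 1] -0110, 0-110, 00-10, 001-0, 0010-, 0111-, 1011-
Prime implicants: -0110, 0-110, 00-10, 001-0, 0010-, 0111-, 1011-, 11000
PI chart (minterm → PIs covering it):
  2 | 00-10  (sole → essential)
  6 | -0110,0-110,00-10,001-0
  14 | 0-110,0111-
  15 | 0111-  (sole → essential)
  24 | 11000  (sole → essential)
Essential prime implicants: 00-10, 0111-, 11000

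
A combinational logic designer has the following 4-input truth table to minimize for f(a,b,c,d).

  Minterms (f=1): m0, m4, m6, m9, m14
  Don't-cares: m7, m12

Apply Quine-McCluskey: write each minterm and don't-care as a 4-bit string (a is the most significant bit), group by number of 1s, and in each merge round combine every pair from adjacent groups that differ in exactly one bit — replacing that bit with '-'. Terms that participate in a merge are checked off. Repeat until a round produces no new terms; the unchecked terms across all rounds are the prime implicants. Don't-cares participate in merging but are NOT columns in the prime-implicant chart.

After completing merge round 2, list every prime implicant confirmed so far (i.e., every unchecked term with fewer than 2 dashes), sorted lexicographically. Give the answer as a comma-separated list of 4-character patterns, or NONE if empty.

0-00, 011-, 1001

[col 0] 0000*, 0100*, 0110*, 0111*, 1001, 1100*, 1110*
[col 1] -100*, -110*, 0-00, 01-0*, 011-, 11-0*
[col 2] -1-0
Prime implicants: -1-0, 0-00, 011-, 1001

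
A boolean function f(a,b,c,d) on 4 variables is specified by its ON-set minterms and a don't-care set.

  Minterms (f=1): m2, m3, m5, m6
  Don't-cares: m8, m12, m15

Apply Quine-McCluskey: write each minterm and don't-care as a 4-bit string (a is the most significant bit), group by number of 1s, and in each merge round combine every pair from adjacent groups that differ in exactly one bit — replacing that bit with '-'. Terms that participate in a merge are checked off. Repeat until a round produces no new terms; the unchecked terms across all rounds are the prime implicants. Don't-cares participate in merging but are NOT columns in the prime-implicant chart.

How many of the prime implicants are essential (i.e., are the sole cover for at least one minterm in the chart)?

3

Round 0: 0010✓ 0011✓ 0101 0110✓ 1000✓ 1100✓ 1111
Round 1: 0-10 001- 1-00
PIs = {0-10, 001-, 0101, 1-00, 1111}
Coverage chart:
  m2: 0-10,001-
  m3: 001- ←essential
  m5: 0101 ←essential
  m6: 0-10 ←essential
Essential: 0-10, 001-, 0101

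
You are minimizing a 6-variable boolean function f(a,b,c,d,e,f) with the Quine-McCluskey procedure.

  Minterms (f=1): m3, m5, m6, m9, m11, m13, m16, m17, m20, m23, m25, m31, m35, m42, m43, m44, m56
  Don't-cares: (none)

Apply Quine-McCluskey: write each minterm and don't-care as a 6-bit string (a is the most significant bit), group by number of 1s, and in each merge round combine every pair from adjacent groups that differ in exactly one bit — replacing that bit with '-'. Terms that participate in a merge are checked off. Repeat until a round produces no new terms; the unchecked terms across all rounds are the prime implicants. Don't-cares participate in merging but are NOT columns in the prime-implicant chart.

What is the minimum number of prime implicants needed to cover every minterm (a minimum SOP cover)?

10

size-2^0 implicants → 000011(✓)  000101(✓)  000110  001001(✓)  001011(✓)  001101(✓)  010000(✓)  010001(✓)  010100(✓)  010111(✓)  011001(✓)  011111(✓)  100011(✓)  101010(✓)  101011(✓)  101100  111000
size-2^1 implicants → -00011(✓)  -01011(✓)  0-1001  00-011(✓)  00-101  001-01  0010-1  01-001  01-111  010-00  01000-  10-011(✓)  10101-
size-2^2 implicants → -0-011
Unchecked terms (primes): -0-011, 0-1001, 00-101, 000110, 001-01, 0010-1, 01-001, 01-111, 010-00, 01000-, 10101-, 101100, 111000
Minterm coverage:
  m3 ⊆ -0-011 [E]
  m5 ⊆ 00-101 [E]
  m6 ⊆ 000110 [E]
  m9 ⊆ 0-1001,001-01,0010-1
  m11 ⊆ -0-011,0010-1
  m13 ⊆ 00-101,001-01
  m16 ⊆ 010-00,01000-
  m17 ⊆ 01-001,01000-
  m20 ⊆ 010-00 [E]
  m23 ⊆ 01-111 [E]
  m25 ⊆ 0-1001,01-001
  m31 ⊆ 01-111 [E]
  m35 ⊆ -0-011 [E]
  m42 ⊆ 10101- [E]
  m43 ⊆ -0-011,10101-
  m44 ⊆ 101100 [E]
  m56 ⊆ 111000 [E]
E = {-0-011, 00-101, 000110, 01-111, 010-00, 10101-, 101100, 111000}
Petrick residual → 0-1001, 01-001
Cover = b'd'ef + a'cd'e'f + a'b'de'f + a'b'c'def' + a'bd'e'f + a'bdef + a'bc'e'f' + ab'cd'e + ab'cde'f' + abcd'e'f'  |cover|=10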